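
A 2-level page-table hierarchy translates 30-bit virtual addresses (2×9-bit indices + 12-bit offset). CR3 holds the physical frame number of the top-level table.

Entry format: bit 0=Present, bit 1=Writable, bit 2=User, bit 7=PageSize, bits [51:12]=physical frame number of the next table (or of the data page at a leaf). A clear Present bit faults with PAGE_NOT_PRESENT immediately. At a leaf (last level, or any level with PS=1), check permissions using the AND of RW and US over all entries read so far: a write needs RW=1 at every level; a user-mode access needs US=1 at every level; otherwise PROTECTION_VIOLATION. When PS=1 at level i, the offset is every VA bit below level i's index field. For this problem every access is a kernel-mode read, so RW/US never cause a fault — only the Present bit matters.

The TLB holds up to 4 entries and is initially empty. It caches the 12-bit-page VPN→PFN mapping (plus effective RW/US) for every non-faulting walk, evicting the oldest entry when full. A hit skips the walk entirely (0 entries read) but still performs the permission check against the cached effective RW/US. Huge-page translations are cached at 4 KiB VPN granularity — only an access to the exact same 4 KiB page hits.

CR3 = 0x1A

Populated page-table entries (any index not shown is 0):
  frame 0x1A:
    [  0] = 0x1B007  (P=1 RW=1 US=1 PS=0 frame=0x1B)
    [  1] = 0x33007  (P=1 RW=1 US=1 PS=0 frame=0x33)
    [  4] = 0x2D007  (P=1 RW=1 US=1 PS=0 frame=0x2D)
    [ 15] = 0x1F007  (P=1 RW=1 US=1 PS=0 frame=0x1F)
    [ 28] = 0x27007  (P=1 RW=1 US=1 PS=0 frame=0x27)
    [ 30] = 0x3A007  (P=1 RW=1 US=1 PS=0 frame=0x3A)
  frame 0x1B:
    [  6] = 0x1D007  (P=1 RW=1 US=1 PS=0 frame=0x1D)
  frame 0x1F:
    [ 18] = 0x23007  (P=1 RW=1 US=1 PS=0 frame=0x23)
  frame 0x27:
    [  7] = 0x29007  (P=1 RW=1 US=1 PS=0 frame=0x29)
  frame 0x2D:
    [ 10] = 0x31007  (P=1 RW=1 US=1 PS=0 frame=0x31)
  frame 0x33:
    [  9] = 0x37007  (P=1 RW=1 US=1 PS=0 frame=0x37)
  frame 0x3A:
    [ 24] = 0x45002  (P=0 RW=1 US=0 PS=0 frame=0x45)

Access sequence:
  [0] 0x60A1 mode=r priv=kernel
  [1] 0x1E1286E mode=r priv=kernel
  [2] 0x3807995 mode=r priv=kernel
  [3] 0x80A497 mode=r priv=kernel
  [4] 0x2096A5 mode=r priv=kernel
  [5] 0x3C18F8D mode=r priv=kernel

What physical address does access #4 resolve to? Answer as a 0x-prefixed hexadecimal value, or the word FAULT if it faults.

Per-access translation:
#0 VA=0x60A1 (r,kernel):
  [0] read 0x1A idx=0: raw=0x1B007 flags P=1 W=1 U=1 S=0
  [1] read 0x1B idx=6: raw=0x1D007 flags P=1 W=1 U=1 S=0
  → PA=0x1D0A1  (2 entries read)
#1 VA=0x1E1286E (r,kernel):
  [0] read 0x1A idx=15: raw=0x1F007 flags P=1 W=1 U=1 S=0
  [1] read 0x1F idx=18: raw=0x23007 flags P=1 W=1 U=1 S=0
  → PA=0x2386E  (2 entries read)
#2 VA=0x3807995 (r,kernel):
  [0] read 0x1A idx=28: raw=0x27007 flags P=1 W=1 U=1 S=0
  [1] read 0x27 idx=7: raw=0x29007 flags P=1 W=1 U=1 S=0
  → PA=0x29995  (2 entries read)
#3 VA=0x80A497 (r,kernel):
  [0] read 0x1A idx=4: raw=0x2D007 flags P=1 W=1 U=1 S=0
  [1] read 0x2D idx=10: raw=0x31007 flags P=1 W=1 U=1 S=0
  → PA=0x31497  (2 entries read)
#4 VA=0x2096A5 (r,kernel):
  [0] read 0x1A idx=1: raw=0x33007 flags P=1 W=1 U=1 S=0
  [1] read 0x33 idx=9: raw=0x37007 flags P=1 W=1 U=1 S=0
  → PA=0x376A5  (2 entries read)
#5 VA=0x3C18F8D (r,kernel):
  [0] read 0x1A idx=30: raw=0x3A007 flags P=1 W=1 U=1 S=0
  [1] read 0x3A idx=24: raw=0x45002 flags P=0 W=1 U=0 S=0
  ✗ PAGE_NOT_PRESENT  [2 reads]

Access #4 PA: 0x376A5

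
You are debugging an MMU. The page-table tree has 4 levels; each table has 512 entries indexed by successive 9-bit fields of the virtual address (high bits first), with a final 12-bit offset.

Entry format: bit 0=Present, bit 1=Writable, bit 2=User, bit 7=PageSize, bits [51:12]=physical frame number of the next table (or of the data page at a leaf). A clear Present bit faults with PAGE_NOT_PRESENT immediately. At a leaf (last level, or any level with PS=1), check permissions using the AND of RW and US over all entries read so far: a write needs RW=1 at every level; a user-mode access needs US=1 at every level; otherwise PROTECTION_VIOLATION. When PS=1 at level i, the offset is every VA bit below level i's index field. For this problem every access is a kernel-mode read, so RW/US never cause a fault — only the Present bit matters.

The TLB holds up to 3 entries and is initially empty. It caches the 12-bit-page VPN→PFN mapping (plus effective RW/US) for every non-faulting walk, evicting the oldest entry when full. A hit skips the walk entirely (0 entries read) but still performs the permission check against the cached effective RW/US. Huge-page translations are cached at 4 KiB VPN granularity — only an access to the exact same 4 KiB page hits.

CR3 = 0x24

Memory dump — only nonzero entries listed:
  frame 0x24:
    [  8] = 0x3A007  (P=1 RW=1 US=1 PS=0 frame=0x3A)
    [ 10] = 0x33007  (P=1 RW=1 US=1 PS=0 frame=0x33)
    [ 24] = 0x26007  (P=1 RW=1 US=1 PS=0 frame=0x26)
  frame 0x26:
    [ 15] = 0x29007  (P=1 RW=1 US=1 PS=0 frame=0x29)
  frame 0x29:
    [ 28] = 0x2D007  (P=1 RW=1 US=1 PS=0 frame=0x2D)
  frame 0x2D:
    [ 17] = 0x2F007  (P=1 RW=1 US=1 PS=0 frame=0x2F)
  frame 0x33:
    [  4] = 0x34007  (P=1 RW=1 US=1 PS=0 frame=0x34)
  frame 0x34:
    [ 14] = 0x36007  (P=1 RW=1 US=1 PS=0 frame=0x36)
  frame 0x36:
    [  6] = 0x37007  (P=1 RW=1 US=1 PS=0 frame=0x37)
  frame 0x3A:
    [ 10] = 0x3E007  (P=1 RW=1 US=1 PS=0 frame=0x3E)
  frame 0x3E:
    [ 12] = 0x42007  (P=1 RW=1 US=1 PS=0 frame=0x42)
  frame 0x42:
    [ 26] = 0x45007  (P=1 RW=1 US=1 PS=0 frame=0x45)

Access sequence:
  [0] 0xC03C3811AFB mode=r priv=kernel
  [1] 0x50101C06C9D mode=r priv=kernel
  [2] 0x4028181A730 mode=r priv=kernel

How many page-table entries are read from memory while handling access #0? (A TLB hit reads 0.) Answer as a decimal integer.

Trace:
#0 VA=0xC03C3811AFB (r,kernel):
  lvl0: tbl 0x24, slot 24 ⇒ 0x26007 (P1/RW1/US1/PS0)
  lvl1: tbl 0x26, slot 15 ⇒ 0x29007 (P1/RW1/US1/PS0)
  lvl2: tbl 0x29, slot 28 ⇒ 0x2D007 (P1/RW1/US1/PS0)
  lvl3: tbl 0x2D, slot 17 ⇒ 0x2F007 (P1/RW1/US1/PS0)
  → PA=0x2FAFB  (4 entries read)
#1 VA=0x50101C06C9D (r,kernel):
  lvl0: tbl 0x24, slot 10 ⇒ 0x33007 (P1/RW1/US1/PS0)
  lvl1: tbl 0x33, slot 4 ⇒ 0x34007 (P1/RW1/US1/PS0)
  lvl2: tbl 0x34, slot 14 ⇒ 0x36007 (P1/RW1/US1/PS0)
  lvl3: tbl 0x36, slot 6 ⇒ 0x37007 (P1/RW1/US1/PS0)
  → PA=0x37C9D  (4 entries read)
#2 VA=0x4028181A730 (r,kernel):
  lvl0: tbl 0x24, slot 8 ⇒ 0x3A007 (P1/RW1/US1/PS0)
  lvl1: tbl 0x3A, slot 10 ⇒ 0x3E007 (P1/RW1/US1/PS0)
  lvl2: tbl 0x3E, slot 12 ⇒ 0x42007 (P1/RW1/US1/PS0)
  lvl3: tbl 0x42, slot 26 ⇒ 0x45007 (P1/RW1/US1/PS0)
  → PA=0x45730  (4 entries read)

Entries read for #0: 4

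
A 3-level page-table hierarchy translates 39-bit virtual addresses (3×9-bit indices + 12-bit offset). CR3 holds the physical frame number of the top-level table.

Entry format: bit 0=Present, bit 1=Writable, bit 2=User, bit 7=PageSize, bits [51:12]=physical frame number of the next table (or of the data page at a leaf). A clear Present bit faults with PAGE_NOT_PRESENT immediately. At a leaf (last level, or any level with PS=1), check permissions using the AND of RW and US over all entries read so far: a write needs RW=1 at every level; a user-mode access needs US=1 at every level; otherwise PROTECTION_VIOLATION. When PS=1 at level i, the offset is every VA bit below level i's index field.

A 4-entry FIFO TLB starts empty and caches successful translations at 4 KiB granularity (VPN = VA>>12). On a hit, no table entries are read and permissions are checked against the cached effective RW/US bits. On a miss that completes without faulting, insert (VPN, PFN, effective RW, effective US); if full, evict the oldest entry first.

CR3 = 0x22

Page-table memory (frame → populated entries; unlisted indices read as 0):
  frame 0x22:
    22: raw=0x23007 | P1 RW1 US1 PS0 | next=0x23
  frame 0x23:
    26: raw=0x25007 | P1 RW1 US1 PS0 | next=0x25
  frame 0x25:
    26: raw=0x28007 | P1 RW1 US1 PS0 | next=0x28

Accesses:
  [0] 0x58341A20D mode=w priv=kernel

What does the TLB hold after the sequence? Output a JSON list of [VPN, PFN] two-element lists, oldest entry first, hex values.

Per-access translation:
#0 VA=0x58341A20D (w,kernel):
  L0: frame=0x22 idx=22 entry=0x23007 [P=1 RW=1 US=1 PS=0]
  L1: frame=0x23 idx=26 entry=0x25007 [P=1 RW=1 US=1 PS=0]
  L2: frame=0x25 idx=26 entry=0x28007 [P=1 RW=1 US=1 PS=0]
  → PA=0x2820D  (3 entries read)

TLB: [["0x58341A", "0x28"]]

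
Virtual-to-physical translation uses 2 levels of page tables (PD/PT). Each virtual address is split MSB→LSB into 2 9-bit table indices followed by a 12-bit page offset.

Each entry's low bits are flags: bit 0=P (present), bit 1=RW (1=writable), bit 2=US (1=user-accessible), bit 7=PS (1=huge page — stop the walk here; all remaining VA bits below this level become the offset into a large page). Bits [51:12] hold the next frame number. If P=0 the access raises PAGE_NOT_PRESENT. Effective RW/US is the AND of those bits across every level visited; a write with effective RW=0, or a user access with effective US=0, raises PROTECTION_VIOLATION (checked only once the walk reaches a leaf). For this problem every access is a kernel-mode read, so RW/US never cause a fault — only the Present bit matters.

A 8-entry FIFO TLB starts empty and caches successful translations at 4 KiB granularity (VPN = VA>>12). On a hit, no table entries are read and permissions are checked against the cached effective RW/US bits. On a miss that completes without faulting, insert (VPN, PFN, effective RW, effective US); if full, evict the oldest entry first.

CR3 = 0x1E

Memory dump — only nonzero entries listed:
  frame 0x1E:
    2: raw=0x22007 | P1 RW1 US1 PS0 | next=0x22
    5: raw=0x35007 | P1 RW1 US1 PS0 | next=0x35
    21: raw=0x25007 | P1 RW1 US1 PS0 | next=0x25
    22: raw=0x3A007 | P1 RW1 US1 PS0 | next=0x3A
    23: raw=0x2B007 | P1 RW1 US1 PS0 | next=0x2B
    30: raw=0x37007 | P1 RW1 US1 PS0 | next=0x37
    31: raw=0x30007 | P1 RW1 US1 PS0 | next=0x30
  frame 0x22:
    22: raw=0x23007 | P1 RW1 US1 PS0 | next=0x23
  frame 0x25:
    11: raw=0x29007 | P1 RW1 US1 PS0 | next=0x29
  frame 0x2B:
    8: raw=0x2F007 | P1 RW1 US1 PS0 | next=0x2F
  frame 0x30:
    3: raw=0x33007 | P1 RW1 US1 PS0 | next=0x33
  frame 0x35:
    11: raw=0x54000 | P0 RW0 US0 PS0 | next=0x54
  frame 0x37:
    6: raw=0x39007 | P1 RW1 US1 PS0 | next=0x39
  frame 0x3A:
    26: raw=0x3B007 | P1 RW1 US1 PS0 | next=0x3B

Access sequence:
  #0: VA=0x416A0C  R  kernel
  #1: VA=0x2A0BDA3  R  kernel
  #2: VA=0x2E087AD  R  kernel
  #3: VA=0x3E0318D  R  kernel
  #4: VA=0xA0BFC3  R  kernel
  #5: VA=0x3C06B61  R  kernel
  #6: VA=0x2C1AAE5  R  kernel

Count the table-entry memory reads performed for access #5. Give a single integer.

Per-access translation:
#0 VA=0x416A0C (r,kernel):
  L0 @0x1E[2] → 0x22007  P=1,RW=1,US=1,PS=0
  L1 @0x22[22] → 0x23007  P=1,RW=1,US=1,PS=0
  → PA=0x23A0C  (2 entries read)
#1 VA=0x2A0BDA3 (r,kernel):
  L0 @0x1E[21] → 0x25007  P=1,RW=1,US=1,PS=0
  L1 @0x25[11] → 0x29007  P=1,RW=1,US=1,PS=0
  → PA=0x29DA3  (2 entries read)
#2 VA=0x2E087AD (r,kernel):
  L0 @0x1E[23] → 0x2B007  P=1,RW=1,US=1,PS=0
  L1 @0x2B[8] → 0x2F007  P=1,RW=1,US=1,PS=0
  → PA=0x2F7AD  (2 entries read)
#3 VA=0x3E0318D (r,kernel):
  L0 @0x1E[31] → 0x30007  P=1,RW=1,US=1,PS=0
  L1 @0x30[3] → 0x33007  P=1,RW=1,US=1,PS=0
  → PA=0x3318D  (2 entries read)
#4 VA=0xA0BFC3 (r,kernel):
  L0 @0x1E[5] → 0x35007  P=1,RW=1,US=1,PS=0
  L1 @0x35[11] → 0x54000  P=0,RW=0,US=0,PS=0
  ✗ PAGE_NOT_PRESENT  [2 reads]
#5 VA=0x3C06B61 (r,kernel):
  L0 @0x1E[30] → 0x37007  P=1,RW=1,US=1,PS=0
  L1 @0x37[6] → 0x39007  P=1,RW=1,US=1,PS=0
  → PA=0x39B61  (2 entries read)
#6 VA=0x2C1AAE5 (r,kernel):
  L0 @0x1E[22] → 0x3A007  P=1,RW=1,US=1,PS=0
  L1 @0x3A[26] → 0x3B007  P=1,RW=1,US=1,PS=0
  → PA=0x3BAE5  (2 entries read)

Entries read for #5: 2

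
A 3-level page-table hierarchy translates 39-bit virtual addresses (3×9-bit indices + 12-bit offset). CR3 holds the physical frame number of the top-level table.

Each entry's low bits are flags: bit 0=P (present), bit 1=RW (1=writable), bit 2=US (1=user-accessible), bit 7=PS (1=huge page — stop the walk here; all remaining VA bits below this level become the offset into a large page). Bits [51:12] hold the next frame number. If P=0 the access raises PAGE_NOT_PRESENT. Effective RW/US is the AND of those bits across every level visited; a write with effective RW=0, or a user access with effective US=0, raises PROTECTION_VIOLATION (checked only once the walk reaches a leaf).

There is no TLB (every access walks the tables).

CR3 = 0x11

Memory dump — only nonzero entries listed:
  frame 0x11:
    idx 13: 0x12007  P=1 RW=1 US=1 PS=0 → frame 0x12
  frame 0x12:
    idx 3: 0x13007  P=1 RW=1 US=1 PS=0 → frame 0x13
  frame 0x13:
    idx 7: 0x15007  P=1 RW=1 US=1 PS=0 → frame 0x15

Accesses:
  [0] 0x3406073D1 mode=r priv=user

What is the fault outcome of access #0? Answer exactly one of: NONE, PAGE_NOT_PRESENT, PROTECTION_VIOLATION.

Walk each access:
#0 VA=0x3406073D1 (r,user):
  L0 @0x11[13] → 0x12007  P=1,RW=1,US=1,PS=0
  L1 @0x12[3] → 0x13007  P=1,RW=1,US=1,PS=0
  L2 @0x13[7] → 0x15007  P=1,RW=1,US=1,PS=0
  ✓ 0x153D1  — 3 lookups

Access #0 fault: NONE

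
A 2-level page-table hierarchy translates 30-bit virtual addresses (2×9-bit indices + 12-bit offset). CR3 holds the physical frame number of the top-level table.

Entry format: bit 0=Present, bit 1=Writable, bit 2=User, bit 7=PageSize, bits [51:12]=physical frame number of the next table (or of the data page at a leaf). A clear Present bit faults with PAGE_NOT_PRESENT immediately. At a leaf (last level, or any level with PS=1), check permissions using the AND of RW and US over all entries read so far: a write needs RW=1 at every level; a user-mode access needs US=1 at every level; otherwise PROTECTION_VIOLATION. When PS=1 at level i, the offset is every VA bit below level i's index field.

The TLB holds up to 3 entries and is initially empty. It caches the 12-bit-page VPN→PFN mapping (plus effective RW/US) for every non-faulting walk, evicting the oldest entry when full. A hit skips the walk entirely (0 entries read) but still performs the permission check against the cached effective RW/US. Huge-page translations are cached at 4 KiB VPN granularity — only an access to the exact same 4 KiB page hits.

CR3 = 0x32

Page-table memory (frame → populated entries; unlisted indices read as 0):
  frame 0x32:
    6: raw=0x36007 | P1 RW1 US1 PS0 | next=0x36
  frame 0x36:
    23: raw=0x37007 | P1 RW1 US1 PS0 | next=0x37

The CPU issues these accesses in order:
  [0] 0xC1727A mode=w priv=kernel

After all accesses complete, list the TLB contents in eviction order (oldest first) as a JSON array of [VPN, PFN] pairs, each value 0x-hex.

Trace:
#0 VA=0xC1727A (w,kernel):
  L0 @0x32[6] → 0x36007  P=1,RW=1,US=1,PS=0
  L1 @0x36[23] → 0x37007  P=1,RW=1,US=1,PS=0
  ✓ 0x3727A  — 2 lookups

TLB: [["0xC17", "0x37"]]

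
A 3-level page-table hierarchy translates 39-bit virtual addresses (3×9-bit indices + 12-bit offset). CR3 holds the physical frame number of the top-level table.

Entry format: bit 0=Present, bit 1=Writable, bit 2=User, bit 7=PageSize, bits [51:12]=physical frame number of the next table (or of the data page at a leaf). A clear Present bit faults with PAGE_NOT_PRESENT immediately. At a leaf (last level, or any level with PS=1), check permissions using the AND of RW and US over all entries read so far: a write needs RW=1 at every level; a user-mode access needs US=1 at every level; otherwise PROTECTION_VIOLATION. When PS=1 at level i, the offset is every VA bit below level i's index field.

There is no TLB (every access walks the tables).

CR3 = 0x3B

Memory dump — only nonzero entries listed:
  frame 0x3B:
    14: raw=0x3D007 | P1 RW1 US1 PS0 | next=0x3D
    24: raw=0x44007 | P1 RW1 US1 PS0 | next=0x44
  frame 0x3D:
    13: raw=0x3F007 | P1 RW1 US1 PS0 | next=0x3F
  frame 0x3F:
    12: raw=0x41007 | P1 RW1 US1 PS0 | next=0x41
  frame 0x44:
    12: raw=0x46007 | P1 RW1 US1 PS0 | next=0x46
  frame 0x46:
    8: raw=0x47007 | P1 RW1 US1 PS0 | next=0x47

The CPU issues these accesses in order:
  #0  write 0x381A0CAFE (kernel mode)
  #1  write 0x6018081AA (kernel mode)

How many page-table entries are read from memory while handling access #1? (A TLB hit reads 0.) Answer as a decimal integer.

Trace:
#0 VA=0x381A0CAFE (w,kernel):
  L0 @0x3B[14] → 0x3D007  P=1,RW=1,US=1,PS=0
  L1 @0x3D[13] → 0x3F007  P=1,RW=1,US=1,PS=0
  L2 @0x3F[12] → 0x41007  P=1,RW=1,US=1,PS=0
  ✓ 0x41AFE  — 3 lookups
#1 VA=0x6018081AA (w,kernel):
  L0 @0x3B[24] → 0x44007  P=1,RW=1,US=1,PS=0
  L1 @0x44[12] → 0x46007  P=1,RW=1,US=1,PS=0
  L2 @0x46[8] → 0x47007  P=1,RW=1,US=1,PS=0
  ✓ 0x471AA  — 3 lookups

Entries read for #1: 3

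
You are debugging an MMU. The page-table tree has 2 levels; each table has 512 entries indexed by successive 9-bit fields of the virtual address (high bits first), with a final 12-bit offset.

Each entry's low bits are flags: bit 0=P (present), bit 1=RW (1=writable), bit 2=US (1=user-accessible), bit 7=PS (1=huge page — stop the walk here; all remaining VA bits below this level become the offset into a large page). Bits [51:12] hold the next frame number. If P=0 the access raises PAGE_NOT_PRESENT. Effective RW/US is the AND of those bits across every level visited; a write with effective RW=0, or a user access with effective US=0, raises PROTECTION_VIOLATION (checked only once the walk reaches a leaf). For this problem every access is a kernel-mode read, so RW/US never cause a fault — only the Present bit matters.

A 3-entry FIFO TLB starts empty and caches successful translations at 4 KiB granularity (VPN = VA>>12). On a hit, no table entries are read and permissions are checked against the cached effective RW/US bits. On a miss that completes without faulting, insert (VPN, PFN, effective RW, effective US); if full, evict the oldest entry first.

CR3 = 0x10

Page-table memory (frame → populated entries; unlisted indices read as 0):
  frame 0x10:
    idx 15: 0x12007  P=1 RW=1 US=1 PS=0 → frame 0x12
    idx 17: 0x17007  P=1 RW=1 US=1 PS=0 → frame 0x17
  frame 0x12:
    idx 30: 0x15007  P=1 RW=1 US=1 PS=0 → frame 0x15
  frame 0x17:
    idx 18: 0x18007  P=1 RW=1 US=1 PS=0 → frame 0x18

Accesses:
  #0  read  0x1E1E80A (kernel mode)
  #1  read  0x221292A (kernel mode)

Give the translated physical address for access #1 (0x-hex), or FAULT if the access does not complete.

Per-access translation:
#0 VA=0x1E1E80A (r,kernel):
  L0 @0x10[15] → 0x12007  P=1,RW=1,US=1,PS=0
  L1 @0x12[30] → 0x15007  P=1,RW=1,US=1,PS=0
  ✓ 0x1580A  — 2 lookups
#1 VA=0x221292A (r,kernel):
  L0 @0x10[17] → 0x17007  P=1,RW=1,US=1,PS=0
  L1 @0x17[18] → 0x18007  P=1,RW=1,US=1,PS=0
  ✓ 0x1892A  — 2 lookups

Access #1 PA: 0x1892A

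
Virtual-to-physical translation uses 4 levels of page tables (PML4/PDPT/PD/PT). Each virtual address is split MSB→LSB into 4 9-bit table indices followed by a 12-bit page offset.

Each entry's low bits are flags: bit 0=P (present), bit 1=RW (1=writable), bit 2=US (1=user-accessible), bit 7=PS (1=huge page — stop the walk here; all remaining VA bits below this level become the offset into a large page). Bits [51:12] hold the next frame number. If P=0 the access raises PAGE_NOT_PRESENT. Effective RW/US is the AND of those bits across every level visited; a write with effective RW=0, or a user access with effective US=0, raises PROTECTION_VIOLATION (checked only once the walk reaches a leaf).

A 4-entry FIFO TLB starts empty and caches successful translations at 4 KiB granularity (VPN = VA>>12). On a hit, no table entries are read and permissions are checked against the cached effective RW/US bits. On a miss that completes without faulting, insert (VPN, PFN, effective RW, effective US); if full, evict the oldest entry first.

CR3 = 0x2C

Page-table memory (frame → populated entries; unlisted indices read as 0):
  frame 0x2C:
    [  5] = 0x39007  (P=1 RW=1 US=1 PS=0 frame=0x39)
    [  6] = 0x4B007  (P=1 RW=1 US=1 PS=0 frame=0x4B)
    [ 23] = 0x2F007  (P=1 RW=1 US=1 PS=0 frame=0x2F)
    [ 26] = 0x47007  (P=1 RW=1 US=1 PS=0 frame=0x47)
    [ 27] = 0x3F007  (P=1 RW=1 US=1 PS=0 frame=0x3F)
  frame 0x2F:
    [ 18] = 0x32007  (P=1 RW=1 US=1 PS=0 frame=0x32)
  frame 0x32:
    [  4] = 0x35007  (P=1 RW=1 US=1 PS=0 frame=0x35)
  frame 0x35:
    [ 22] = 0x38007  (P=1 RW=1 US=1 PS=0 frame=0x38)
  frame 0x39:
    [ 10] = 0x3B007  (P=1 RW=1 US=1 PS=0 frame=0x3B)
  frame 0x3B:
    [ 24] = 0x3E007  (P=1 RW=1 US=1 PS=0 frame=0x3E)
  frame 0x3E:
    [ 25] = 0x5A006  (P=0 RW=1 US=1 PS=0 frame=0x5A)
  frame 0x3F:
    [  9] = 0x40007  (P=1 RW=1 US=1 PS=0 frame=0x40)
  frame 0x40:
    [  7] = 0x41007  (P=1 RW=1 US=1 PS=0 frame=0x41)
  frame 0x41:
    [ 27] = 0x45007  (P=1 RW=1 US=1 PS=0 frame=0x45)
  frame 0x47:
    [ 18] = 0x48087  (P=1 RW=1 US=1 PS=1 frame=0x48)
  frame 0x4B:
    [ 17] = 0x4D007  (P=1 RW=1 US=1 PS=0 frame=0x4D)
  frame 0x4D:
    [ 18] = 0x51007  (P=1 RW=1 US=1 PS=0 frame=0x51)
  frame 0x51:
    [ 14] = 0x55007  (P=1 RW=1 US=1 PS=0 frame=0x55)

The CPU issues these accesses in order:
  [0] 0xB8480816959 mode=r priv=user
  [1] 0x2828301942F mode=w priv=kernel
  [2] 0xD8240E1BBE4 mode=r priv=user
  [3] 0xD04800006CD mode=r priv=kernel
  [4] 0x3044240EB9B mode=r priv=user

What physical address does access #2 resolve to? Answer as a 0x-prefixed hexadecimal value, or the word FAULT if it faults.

Per-access translation:
#0 VA=0xB8480816959 (r,user):
  [0] read 0x2C idx=23: raw=0x2F007 flags P=1 W=1 U=1 S=0
  [1] read 0x2F idx=18: raw=0x32007 flags P=1 W=1 U=1 S=0
  [2] read 0x32 idx=4: raw=0x35007 flags P=1 W=1 U=1 S=0
  [3] read 0x35 idx=22: raw=0x38007 flags P=1 W=1 U=1 S=0
  ✓ 0x38959  — 4 lookups
#1 VA=0x2828301942F (w,kernel):
  [0] read 0x2C idx=5: raw=0x39007 flags P=1 W=1 U=1 S=0
  [1] read 0x39 idx=10: raw=0x3B007 flags P=1 W=1 U=1 S=0
  [2] read 0x3B idx=24: raw=0x3E007 flags P=1 W=1 U=1 S=0
  [3] read 0x3E idx=25: raw=0x5A006 flags P=0 W=1 U=1 S=0
  ⇒ fault: PAGE_NOT_PRESENT  — 4 lookups
#2 VA=0xD8240E1BBE4 (r,user):
  [0] read 0x2C idx=27: raw=0x3F007 flags P=1 W=1 U=1 S=0
  [1] read 0x3F idx=9: raw=0x40007 flags P=1 W=1 U=1 S=0
  [2] read 0x40 idx=7: raw=0x41007 flags P=1 W=1 U=1 S=0
  [3] read 0x41 idx=27: raw=0x45007 flags P=1 W=1 U=1 S=0
  ✓ 0x45BE4  — 4 lookups
#3 VA=0xD04800006CD (r,kernel):
  [0] read 0x2C idx=26: raw=0x47007 flags P=1 W=1 U=1 S=0
  [1] read 0x47 idx=18: raw=0x48087 flags P=1 W=1 U=1 S=1
  ✓ 0x486CD (huge @L1)  — 2 lookups
#4 VA=0x3044240EB9B (r,user):
  [0] read 0x2C idx=6: raw=0x4B007 flags P=1 W=1 U=1 S=0
  [1] read 0x4B idx=17: raw=0x4D007 flags P=1 W=1 U=1 S=0
  [2] read 0x4D idx=18: raw=0x51007 flags P=1 W=1 U=1 S=0
  [3] read 0x51 idx=14: raw=0x55007 flags P=1 W=1 U=1 S=0
  ✓ 0x55B9B  — 4 lookups

Access #2 PA: 0x45BE4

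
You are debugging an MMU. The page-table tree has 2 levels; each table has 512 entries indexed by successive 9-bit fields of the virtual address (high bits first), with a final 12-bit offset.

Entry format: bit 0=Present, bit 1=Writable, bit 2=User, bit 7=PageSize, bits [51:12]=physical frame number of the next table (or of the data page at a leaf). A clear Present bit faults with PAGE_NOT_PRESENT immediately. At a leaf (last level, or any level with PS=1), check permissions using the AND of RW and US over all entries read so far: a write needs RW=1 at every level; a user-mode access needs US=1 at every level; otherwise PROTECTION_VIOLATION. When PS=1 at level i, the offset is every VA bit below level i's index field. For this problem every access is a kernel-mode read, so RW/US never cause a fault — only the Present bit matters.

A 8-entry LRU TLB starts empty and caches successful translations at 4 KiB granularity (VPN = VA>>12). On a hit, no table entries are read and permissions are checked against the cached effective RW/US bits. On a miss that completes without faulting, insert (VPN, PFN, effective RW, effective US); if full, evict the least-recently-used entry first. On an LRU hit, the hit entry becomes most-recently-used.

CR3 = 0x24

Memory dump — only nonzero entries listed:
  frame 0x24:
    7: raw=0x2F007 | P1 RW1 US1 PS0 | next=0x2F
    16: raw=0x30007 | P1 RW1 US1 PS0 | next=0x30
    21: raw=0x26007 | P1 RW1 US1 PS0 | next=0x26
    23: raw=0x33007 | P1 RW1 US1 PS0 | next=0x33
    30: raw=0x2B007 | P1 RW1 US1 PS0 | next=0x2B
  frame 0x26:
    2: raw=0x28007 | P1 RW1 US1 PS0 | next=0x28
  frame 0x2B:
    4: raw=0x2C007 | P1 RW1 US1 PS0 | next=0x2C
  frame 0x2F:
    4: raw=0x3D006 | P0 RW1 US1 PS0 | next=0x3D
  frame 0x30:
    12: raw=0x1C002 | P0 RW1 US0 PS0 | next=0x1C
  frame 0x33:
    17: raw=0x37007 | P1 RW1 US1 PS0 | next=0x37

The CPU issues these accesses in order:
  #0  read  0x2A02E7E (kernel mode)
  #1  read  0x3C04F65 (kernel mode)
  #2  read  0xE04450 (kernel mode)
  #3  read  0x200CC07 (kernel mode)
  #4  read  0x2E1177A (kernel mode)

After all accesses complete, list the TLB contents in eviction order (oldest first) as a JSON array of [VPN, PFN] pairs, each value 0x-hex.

Walk each access:
#0 VA=0x2A02E7E (r,kernel):
  lvl0: tbl 0x24, slot 21 ⇒ 0x26007 (P1/RW1/US1/PS0)
  lvl1: tbl 0x26, slot 2 ⇒ 0x28007 (P1/RW1/US1/PS0)
  ✓ 0x28E7E  — 2 lookups
#1 VA=0x3C04F65 (r,kernel):
  lvl0: tbl 0x24, slot 30 ⇒ 0x2B007 (P1/RW1/US1/PS0)
  lvl1: tbl 0x2B, slot 4 ⇒ 0x2C007 (P1/RW1/US1/PS0)
  ✓ 0x2CF65  — 2 lookups
#2 VA=0xE04450 (r,kernel):
  lvl0: tbl 0x24, slot 7 ⇒ 0x2F007 (P1/RW1/US1/PS0)
  lvl1: tbl 0x2F, slot 4 ⇒ 0x3D006 (P0/RW1/US1/PS0)
  ⇒ fault: PAGE_NOT_PRESENT  — 2 lookups
#3 VA=0x200CC07 (r,kernel):
  lvl0: tbl 0x24, slot 16 ⇒ 0x30007 (P1/RW1/US1/PS0)
  lvl1: tbl 0x30, slot 12 ⇒ 0x1C002 (P0/RW1/US0/PS0)
  ⇒ fault: PAGE_NOT_PRESENT  — 2 lookups
#4 VA=0x2E1177A (r,kernel):
  lvl0: tbl 0x24, slot 23 ⇒ 0x33007 (P1/RW1/US1/PS0)
  lvl1: tbl 0x33, slot 17 ⇒ 0x37007 (P1/RW1/US1/PS0)
  ✓ 0x3777A  — 2 lookups

TLB: [["0x2A02", "0x28"], ["0x3C04", "0x2C"], ["0x2E11", "0x37"]]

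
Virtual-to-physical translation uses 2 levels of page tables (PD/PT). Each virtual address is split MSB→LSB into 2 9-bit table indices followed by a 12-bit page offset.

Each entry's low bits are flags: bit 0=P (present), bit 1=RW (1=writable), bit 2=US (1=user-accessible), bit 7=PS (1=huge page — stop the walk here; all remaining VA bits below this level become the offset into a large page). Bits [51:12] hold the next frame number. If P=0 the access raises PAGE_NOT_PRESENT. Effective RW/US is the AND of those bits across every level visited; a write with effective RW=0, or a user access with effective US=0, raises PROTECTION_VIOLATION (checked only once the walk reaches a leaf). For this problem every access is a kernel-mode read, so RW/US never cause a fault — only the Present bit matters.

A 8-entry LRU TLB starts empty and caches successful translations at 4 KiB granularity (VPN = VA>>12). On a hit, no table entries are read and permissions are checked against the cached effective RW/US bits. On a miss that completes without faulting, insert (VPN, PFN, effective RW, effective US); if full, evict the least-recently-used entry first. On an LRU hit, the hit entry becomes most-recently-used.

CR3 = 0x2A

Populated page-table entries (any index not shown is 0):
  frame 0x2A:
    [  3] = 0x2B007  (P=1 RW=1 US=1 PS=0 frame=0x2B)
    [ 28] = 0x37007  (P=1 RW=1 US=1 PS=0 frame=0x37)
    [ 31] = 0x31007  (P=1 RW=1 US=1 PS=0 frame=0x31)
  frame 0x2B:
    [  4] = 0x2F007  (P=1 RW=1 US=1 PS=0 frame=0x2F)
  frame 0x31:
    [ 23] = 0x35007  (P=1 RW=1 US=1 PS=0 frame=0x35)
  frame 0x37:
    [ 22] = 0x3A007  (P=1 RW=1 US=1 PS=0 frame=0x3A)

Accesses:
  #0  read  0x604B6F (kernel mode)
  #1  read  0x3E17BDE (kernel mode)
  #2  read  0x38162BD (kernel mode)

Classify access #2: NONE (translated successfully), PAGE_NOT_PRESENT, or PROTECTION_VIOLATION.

Per-access translation:
#0 VA=0x604B6F (r,kernel):
  lvl0: tbl 0x2A, slot 3 ⇒ 0x2B007 (P1/RW1/US1/PS0)
  lvl1: tbl 0x2B, slot 4 ⇒ 0x2F007 (P1/RW1/US1/PS0)
  → PA=0x2FB6F  (2 entries read)
#1 VA=0x3E17BDE (r,kernel):
  lvl0: tbl 0x2A, slot 31 ⇒ 0x31007 (P1/RW1/US1/PS0)
  lvl1: tbl 0x31, slot 23 ⇒ 0x35007 (P1/RW1/US1/PS0)
  → PA=0x35BDE  (2 entries read)
#2 VA=0x38162BD (r,kernel):
  lvl0: tbl 0x2A, slot 28 ⇒ 0x37007 (P1/RW1/US1/PS0)
  lvl1: tbl 0x37, slot 22 ⇒ 0x3A007 (P1/RW1/US1/PS0)
  → PA=0x3A2BD  (2 entries read)

Access #2 fault: NONE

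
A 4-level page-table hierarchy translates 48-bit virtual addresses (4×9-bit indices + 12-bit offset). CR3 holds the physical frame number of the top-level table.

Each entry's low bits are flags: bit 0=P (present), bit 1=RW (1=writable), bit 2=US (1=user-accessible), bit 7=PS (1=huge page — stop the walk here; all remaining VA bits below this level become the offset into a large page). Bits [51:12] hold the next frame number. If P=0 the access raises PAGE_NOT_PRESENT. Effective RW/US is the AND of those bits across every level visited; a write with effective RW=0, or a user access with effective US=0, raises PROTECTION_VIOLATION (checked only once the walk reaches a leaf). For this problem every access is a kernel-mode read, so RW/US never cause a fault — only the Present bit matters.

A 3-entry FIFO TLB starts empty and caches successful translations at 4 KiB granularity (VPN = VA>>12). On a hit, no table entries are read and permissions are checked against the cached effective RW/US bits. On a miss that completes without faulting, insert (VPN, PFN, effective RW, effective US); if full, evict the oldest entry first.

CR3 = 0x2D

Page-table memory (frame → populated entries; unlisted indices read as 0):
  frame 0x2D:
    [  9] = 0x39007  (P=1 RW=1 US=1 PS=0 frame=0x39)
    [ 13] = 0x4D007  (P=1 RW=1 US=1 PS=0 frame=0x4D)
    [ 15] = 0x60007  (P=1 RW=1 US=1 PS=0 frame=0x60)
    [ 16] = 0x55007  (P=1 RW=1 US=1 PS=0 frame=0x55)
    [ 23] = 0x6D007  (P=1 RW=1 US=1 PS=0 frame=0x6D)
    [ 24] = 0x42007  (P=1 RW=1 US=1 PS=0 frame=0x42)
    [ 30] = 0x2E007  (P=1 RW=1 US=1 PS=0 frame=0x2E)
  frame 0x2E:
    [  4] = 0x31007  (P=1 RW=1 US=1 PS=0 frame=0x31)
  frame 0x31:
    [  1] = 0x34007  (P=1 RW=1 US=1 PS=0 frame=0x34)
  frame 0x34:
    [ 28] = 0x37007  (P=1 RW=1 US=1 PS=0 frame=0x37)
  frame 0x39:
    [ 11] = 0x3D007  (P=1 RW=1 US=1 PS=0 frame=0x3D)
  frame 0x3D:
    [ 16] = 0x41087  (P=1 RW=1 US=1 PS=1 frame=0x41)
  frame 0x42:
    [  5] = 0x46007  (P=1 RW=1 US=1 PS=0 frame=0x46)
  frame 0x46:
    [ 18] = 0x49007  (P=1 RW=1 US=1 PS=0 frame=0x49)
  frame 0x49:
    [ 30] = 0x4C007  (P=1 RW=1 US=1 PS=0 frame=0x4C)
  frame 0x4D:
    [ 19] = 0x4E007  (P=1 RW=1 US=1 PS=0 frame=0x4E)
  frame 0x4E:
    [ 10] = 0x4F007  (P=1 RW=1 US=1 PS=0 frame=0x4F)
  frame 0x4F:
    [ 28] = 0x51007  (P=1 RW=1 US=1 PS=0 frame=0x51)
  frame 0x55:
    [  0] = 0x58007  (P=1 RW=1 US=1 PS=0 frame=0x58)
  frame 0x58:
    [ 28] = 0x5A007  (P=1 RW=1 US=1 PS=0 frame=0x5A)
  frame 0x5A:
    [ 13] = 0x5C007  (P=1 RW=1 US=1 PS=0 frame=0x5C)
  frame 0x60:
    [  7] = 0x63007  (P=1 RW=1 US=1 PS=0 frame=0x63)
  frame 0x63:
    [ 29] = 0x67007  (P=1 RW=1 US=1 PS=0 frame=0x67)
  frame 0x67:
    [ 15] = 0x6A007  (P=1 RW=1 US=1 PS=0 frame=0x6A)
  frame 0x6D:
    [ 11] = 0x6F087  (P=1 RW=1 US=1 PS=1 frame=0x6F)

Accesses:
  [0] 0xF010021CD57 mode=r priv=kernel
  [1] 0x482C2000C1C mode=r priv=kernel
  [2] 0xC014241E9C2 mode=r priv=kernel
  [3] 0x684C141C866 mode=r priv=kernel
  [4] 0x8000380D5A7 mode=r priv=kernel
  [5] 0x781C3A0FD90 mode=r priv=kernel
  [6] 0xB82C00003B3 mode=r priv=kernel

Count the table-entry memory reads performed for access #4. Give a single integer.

Per-access translation:
#0 VA=0xF010021CD57 (r,kernel):
  L0: frame=0x2D idx=30 entry=0x2E007 [P=1 RW=1 US=1 PS=0]
  L1: frame=0x2E idx=4 entry=0x31007 [P=1 RW=1 US=1 PS=0]
  L2: frame=0x31 idx=1 entry=0x34007 [P=1 RW=1 US=1 PS=0]
  L3: frame=0x34 idx=28 entry=0x37007 [P=1 RW=1 US=1 PS=0]
  → PA=0x37D57  (4 entries read)
#1 VA=0x482C2000C1C (r,kernel):
  L0: frame=0x2D idx=9 entry=0x39007 [P=1 RW=1 US=1 PS=0]
  L1: frame=0x39 idx=11 entry=0x3D007 [P=1 RW=1 US=1 PS=0]
  L2: frame=0x3D idx=16 entry=0x41087 [P=1 RW=1 US=1 PS=1]
  → PA=0x41C1C (huge @L2)  (3 entries read)
#2 VA=0xC014241E9C2 (r,kernel):
  L0: frame=0x2D idx=24 entry=0x42007 [P=1 RW=1 US=1 PS=0]
  L1: frame=0x42 idx=5 entry=0x46007 [P=1 RW=1 US=1 PS=0]
  L2: frame=0x46 idx=18 entry=0x49007 [P=1 RW=1 US=1 PS=0]
  L3: frame=0x49 idx=30 entry=0x4C007 [P=1 RW=1 US=1 PS=0]
  → PA=0x4C9C2  (4 entries read)
#3 VA=0x684C141C866 (r,kernel):
  L0: frame=0x2D idx=13 entry=0x4D007 [P=1 RW=1 US=1 PS=0]
  L1: frame=0x4D idx=19 entry=0x4E007 [P=1 RW=1 US=1 PS=0]
  L2: frame=0x4E idx=10 entry=0x4F007 [P=1 RW=1 US=1 PS=0]
  L3: frame=0x4F idx=28 entry=0x51007 [P=1 RW=1 US=1 PS=0]
  → PA=0x51866  (4 entries read)
#4 VA=0x8000380D5A7 (r,kernel):
  L0: frame=0x2D idx=16 entry=0x55007 [P=1 RW=1 US=1 PS=0]
  L1: frame=0x55 idx=0 entry=0x58007 [P=1 RW=1 US=1 PS=0]
  L2: frame=0x58 idx=28 entry=0x5A007 [P=1 RW=1 US=1 PS=0]
  L3: frame=0x5A idx=13 entry=0x5C007 [P=1 RW=1 US=1 PS=0]
  → PA=0x5C5A7  (4 entries read)
#5 VA=0x781C3A0FD90 (r,kernel):
  L0: frame=0x2D idx=15 entry=0x60007 [P=1 RW=1 US=1 PS=0]
  L1: frame=0x60 idx=7 entry=0x63007 [P=1 RW=1 US=1 PS=0]
  L2: frame=0x63 idx=29 entry=0x67007 [P=1 RW=1 US=1 PS=0]
  L3: frame=0x67 idx=15 entry=0x6A007 [P=1 RW=1 US=1 PS=0]
  → PA=0x6AD90  (4 entries read)
#6 VA=0xB82C00003B3 (r,kernel):
  L0: frame=0x2D idx=23 entry=0x6D007 [P=1 RW=1 US=1 PS=0]
  L1: frame=0x6D idx=11 entry=0x6F087 [P=1 RW=1 US=1 PS=1]
  → PA=0x6F3B3 (huge @L1)  (2 entries read)

Entries read for #4: 4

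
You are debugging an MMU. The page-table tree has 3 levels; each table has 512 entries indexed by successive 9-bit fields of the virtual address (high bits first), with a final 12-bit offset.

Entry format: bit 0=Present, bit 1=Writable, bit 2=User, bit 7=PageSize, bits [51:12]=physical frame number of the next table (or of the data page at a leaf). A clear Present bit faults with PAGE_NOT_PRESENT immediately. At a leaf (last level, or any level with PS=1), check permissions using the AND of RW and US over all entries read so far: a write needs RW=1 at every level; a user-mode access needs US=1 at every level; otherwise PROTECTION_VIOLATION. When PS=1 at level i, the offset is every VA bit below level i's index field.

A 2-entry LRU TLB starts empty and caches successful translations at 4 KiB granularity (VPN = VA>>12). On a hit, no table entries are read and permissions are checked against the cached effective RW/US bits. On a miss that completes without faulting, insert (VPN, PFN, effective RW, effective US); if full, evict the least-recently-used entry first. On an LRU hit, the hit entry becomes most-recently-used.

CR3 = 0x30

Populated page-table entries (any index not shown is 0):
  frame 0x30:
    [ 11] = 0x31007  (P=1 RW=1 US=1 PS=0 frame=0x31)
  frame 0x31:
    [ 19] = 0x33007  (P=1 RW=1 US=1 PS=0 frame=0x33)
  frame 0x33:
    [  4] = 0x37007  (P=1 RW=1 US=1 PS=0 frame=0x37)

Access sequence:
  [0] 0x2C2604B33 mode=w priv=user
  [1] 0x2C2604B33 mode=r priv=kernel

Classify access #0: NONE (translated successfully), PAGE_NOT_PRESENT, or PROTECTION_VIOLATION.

Walk each access:
#0 VA=0x2C2604B33 (w,user):
  L0 @0x30[11] → 0x31007  P=1,RW=1,US=1,PS=0
  L1 @0x31[19] → 0x33007  P=1,RW=1,US=1,PS=0
  L2 @0x33[4] → 0x37007  P=1,RW=1,US=1,PS=0
  ✓ 0x37B33  — 3 lookups
#1 VA=0x2C2604B33 (r,kernel):
  TLB hit vpn=0x2C2604 → PA=0x37B33

Access #0 fault: NONE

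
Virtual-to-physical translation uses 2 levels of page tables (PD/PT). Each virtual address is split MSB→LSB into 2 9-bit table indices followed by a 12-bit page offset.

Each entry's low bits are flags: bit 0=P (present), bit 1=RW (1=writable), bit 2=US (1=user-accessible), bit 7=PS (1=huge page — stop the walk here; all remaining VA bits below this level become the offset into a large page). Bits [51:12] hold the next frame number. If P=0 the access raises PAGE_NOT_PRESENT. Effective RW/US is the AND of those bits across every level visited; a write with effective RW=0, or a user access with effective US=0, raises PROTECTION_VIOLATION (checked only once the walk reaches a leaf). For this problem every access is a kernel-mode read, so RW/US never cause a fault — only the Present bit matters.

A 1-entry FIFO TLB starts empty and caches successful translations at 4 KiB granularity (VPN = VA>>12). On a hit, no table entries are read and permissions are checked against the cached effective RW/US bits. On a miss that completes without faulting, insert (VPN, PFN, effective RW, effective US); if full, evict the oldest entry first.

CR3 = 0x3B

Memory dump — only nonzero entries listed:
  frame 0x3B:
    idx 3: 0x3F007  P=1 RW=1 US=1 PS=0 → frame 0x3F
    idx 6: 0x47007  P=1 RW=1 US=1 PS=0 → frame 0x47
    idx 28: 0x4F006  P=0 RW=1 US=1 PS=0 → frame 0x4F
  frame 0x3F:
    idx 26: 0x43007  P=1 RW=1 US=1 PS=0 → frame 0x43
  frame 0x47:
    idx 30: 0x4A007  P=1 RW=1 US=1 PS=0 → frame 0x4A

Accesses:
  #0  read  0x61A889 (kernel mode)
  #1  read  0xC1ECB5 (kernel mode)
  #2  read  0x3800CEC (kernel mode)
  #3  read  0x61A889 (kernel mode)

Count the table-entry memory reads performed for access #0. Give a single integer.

Walk each access:
#0 VA=0x61A889 (r,kernel):
  [0] read 0x3B idx=3: raw=0x3F007 flags P=1 W=1 U=1 S=0
  [1] read 0x3F idx=26: raw=0x43007 flags P=1 W=1 U=1 S=0
  → PA=0x43889  (2 entries read)
#1 VA=0xC1ECB5 (r,kernel):
  [0] read 0x3B idx=6: raw=0x47007 flags P=1 W=1 U=1 S=0
  [1] read 0x47 idx=30: raw=0x4A007 flags P=1 W=1 U=1 S=0
  → PA=0x4ACB5  (2 entries read)
#2 VA=0x3800CEC (r,kernel):
  [0] read 0x3B idx=28: raw=0x4F006 flags P=0 W=1 U=1 S=0
  → PAGE_NOT_PRESENT  (1 entries read)
#3 VA=0x61A889 (r,kernel):
  [0] read 0x3B idx=3: raw=0x3F007 flags P=1 W=1 U=1 S=0
  [1] read 0x3F idx=26: raw=0x43007 flags P=1 W=1 U=1 S=0
  → PA=0x43889  (2 entries read)

Entries read for #0: 2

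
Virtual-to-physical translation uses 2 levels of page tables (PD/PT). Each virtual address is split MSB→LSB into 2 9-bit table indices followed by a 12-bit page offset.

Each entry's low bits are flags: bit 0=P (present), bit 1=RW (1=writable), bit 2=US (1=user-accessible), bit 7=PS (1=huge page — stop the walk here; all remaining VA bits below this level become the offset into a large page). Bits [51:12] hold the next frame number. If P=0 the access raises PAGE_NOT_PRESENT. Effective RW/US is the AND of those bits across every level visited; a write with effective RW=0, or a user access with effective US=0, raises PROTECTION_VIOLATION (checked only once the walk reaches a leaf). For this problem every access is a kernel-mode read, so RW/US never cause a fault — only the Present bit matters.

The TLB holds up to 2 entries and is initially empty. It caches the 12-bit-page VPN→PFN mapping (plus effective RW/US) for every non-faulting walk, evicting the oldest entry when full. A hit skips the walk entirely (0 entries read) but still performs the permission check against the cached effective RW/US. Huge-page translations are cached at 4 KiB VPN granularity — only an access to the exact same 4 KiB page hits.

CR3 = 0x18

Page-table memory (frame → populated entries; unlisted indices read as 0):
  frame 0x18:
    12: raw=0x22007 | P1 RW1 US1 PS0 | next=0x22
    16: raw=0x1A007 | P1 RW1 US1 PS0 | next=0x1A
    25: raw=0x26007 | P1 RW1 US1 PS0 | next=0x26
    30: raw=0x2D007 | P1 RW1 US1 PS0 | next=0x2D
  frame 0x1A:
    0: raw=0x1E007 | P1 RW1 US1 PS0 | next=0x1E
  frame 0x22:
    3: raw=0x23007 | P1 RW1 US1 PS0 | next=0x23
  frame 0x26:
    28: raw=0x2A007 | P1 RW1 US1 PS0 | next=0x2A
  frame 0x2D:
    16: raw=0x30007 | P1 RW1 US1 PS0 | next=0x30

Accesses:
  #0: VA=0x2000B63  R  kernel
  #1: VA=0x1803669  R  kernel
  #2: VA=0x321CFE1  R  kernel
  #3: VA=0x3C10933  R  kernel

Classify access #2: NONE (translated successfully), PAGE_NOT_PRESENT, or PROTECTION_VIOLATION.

Walk each access:
#0 VA=0x2000B63 (r,kernel):
  L0 @0x18[16] → 0x1A007  P=1,RW=1,US=1,PS=0
  L1 @0x1A[0] → 0x1E007  P=1,RW=1,US=1,PS=0
  → PA=0x1EB63  (2 entries read)
#1 VA=0x1803669 (r,kernel):
  L0 @0x18[12] → 0x22007  P=1,RW=1,US=1,PS=0
  L1 @0x22[3] → 0x23007  P=1,RW=1,US=1,PS=0
  → PA=0x23669  (2 entries read)
#2 VA=0x321CFE1 (r,kernel):
  L0 @0x18[25] → 0x26007  P=1,RW=1,US=1,PS=0
  L1 @0x26[28] → 0x2A007  P=1,RW=1,US=1,PS=0
  → PA=0x2AFE1  (2 entries read)
#3 VA=0x3C10933 (r,kernel):
  L0 @0x18[30] → 0x2D007  P=1,RW=1,US=1,PS=0
  L1 @0x2D[16] → 0x30007  P=1,RW=1,US=1,PS=0
  → PA=0x30933  (2 entries read)

Access #2 fault: NONE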